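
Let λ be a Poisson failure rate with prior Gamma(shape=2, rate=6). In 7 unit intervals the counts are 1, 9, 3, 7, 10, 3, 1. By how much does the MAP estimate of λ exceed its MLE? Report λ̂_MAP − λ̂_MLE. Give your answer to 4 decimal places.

Σxᵢ = 34. Posterior is Gamma(36, 13); MAP = (36−1)/13 = 35/13 ≈ 2.69231.
MLE = x̄ = 34/7 ≈ 4.85714.
Difference = 35/13 − 34/7 = -197/91 ≈ -2.1648.

MAP − MLE = -2.1648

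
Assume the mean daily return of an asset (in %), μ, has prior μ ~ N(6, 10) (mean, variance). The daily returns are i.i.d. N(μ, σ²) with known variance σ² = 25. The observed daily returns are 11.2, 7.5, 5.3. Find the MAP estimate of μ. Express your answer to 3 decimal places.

μ̂_MAP = 7.091

n = 3; x̄ = (11.2 + 7.5 + 5.3)/3 = 24/3 = 8.
For a Normal prior and Normal likelihood with known variance, the posterior is Normal; its mode equals its mean, the precision-weighted average.
Prior precision 1/σ₀² = 1/10 = 0.1; data precision n/σ² = 3/25 = 0.12.
μ̂ = (0.1·6 + 0.12·8) / (0.1 + 0.12) = 1.56/0.22 = 78/11 ≈ 7.091.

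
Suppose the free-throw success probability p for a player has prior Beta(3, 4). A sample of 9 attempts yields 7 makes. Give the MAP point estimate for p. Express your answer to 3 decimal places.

p̂_MAP = 0.643

Prior: Beta(3, 4).
Data: 7 successes in 9 trials. The binomial likelihood contributes p^7(1−p)^2, so the posterior is Beta(3+7, 4+2) = Beta(10, 6).
For Beta(a, b) with a, b > 1 the mode is (a−1)/(a+b−2) = 9/14 ≈ 0.643.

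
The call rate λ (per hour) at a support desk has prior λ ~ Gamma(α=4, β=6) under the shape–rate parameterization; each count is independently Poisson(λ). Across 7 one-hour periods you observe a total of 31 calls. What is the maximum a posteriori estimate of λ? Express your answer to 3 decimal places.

Σxᵢ = 31, n = 7.
Posterior ∝ λ^3e^(−6λ) · λ^31e^(−7λ) = λ^34e^(−13λ), i.e. Gamma(shape=35, rate=13).
The mode of a Gamma(a, b) with a ≥ 1 (shape–rate) is (a−1)/b = 34/13 ≈ 2.615.

λ̂_MAP = 2.615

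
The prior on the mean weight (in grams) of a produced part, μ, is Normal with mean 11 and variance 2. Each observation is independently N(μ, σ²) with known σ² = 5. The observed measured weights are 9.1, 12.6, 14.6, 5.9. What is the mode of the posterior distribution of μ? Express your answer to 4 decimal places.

μ̂_MAP = 10.7231

n = 4; x̄ = (9.1 + 12.6 + 14.6 + 5.9)/4 = 42.2/4 = 10.55.
For a Normal prior and Normal likelihood with known variance, the posterior is Normal; its mode equals its mean, the precision-weighted average.
Prior precision 1/σ₀² = 1/2 = 0.5; data precision n/σ² = 4/5 = 0.8.
μ̂ = (0.5·11 + 0.8·10.55) / (0.5 + 0.8) = 13.94/1.3 = 697/65 ≈ 10.7231.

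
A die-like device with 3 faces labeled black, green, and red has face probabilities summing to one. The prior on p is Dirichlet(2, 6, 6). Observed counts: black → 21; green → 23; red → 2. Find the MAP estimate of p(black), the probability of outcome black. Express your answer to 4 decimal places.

MAP estimate of p(black) = 0.3860

The posterior is Dirichlet(αᵢ + nᵢ) = Dirichlet(23, 29, 8).
For a Dirichlet(a₁,…,a_K) with all aᵢ > 1, the mode has j-th component (aⱼ − 1)/(Σaᵢ − K).
Here Σaᵢ = 60 and K = 3, so p(black) = (23 − 1)/(60 − 3) = 22/57 ≈ 0.3860.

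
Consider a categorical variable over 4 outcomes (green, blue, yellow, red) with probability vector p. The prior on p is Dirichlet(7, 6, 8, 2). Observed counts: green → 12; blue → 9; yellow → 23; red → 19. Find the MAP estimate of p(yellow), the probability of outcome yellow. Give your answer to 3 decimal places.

MAP estimate of p(yellow) = 0.366

The posterior is Dirichlet(αᵢ + nᵢ) = Dirichlet(19, 15, 31, 21).
For a Dirichlet(a₁,…,a_K) with all aᵢ > 1, the mode has j-th component (aⱼ − 1)/(Σaᵢ − K).
Here Σaᵢ = 86 and K = 4, so p(yellow) = (31 − 1)/(86 − 4) = 30/82 ≈ 0.366.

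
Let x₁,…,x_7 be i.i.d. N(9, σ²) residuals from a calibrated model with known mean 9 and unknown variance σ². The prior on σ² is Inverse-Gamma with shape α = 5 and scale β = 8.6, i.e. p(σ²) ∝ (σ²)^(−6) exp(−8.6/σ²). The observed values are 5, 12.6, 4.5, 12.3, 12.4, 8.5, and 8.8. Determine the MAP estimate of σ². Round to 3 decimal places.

σ̂²_MAP = 4.692

Sum of squared deviations about the known mean: SS = (5−9)² + (12.6−9)² + (4.5−9)² + (12.3−9)² + (12.4−9)² + (8.5−9)² + (8.8−9)² = 71.95.
The Normal likelihood contributes (σ²)^(−n/2) exp(−SS/(2σ²)), so the posterior is Inverse-Gamma(α + n/2, β + SS/2) = Inverse-Gamma(8.5, 44.575).
The mode of Inverse-Gamma(a, b) is b/(a+1) = 44.575/9.5 ≈ 4.692.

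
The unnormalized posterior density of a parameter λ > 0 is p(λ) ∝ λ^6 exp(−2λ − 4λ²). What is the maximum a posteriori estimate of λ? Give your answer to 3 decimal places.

ℓ'(λ) = 6/λ − 2 − 8λ. Setting this to zero and multiplying by λ: 8λ² + 2λ − 6 = 0.
λ = (−2 + √(2² + 4·8·6)) / (2·8) = (−2 + √196) / 16 = (−2 + 14)/16 = 3/4.
ℓ''(λ) = −6/λ² − 8 < 0, confirming a maximum.

λ̂_MAP = 0.750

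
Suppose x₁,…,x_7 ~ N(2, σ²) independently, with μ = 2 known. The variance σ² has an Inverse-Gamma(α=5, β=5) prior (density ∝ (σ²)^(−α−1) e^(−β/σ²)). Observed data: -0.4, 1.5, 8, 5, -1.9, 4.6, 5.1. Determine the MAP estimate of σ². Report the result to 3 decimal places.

Sum of squared deviations about the known mean: SS = (-0.4−2)² + (1.5−2)² + (8−2)² + (5−2)² + (-1.9−2)² + (4.6−2)² + (5.1−2)² = 82.59.
The Normal likelihood contributes (σ²)^(−n/2) exp(−SS/(2σ²)), so the posterior is Inverse-Gamma(α + n/2, β + SS/2) = Inverse-Gamma(8.5, 46.295).
The mode of Inverse-Gamma(a, b) is b/(a+1) = 46.295/9.5 ≈ 4.873.

σ̂²_MAP = 4.873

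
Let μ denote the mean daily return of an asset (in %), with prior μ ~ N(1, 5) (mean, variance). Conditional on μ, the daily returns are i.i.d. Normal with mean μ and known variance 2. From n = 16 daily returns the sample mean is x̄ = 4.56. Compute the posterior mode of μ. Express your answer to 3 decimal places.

n = 16, x̄ = 4.56.
For a Normal prior and Normal likelihood with known variance, the posterior is Normal; its mode equals its mean, the precision-weighted average.
Prior precision 1/σ₀² = 1/5 = 0.2; data precision n/σ² = 16/2 = 8.
μ̂ = (0.2·1 + 8·4.56) / (0.2 + 8) = 36.68/8.2 = 917/205 ≈ 4.473.

μ̂_MAP = 4.473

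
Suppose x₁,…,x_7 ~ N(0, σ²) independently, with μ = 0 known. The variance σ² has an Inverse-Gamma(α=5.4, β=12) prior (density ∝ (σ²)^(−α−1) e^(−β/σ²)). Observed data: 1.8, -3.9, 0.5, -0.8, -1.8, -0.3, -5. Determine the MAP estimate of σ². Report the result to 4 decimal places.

Sum of squared deviations about the known mean: SS = (1.8−0)² + (-3.9−0)² + (0.5−0)² + (-0.8−0)² + (-1.8−0)² + (-0.3−0)² + (-5−0)² = 47.67.
The Normal likelihood contributes (σ²)^(−n/2) exp(−SS/(2σ²)), so the posterior is Inverse-Gamma(α + n/2, β + SS/2) = Inverse-Gamma(8.9, 35.835).
The mode of Inverse-Gamma(a, b) is b/(a+1) = 35.835/9.9 ≈ 3.6197.

σ̂²_MAP = 3.6197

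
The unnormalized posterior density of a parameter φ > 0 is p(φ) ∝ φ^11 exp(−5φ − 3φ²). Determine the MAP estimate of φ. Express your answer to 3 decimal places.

φ̂_MAP = 1.000

ℓ'(φ) = 11/φ − 5 − 6φ. Setting this to zero and multiplying by φ: 6φ² + 5φ − 11 = 0.
φ = (−5 + √(5² + 4·6·11)) / (2·6) = (−5 + √289) / 12 = (−5 + 17)/12 = 1.
ℓ''(φ) = −11/φ² − 6 < 0, confirming a maximum.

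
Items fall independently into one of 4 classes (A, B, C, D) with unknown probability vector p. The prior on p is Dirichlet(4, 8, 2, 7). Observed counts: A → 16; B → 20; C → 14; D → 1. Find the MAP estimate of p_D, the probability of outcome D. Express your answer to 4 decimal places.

MAP estimate of p_D = 0.1029

The posterior is Dirichlet(αᵢ + nᵢ) = Dirichlet(20, 28, 16, 8).
For a Dirichlet(a₁,…,a_K) with all aᵢ > 1, the mode has j-th component (aⱼ − 1)/(Σaᵢ − K).
Here Σaᵢ = 72 and K = 4, so p_D = (8 − 1)/(72 − 4) = 7/68 ≈ 0.1029.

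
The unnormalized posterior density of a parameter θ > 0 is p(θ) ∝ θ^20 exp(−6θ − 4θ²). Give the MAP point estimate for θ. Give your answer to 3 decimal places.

θ̂_MAP = 1.250

ℓ'(θ) = 20/θ − 6 − 8θ. Setting this to zero and multiplying by θ: 8θ² + 6θ − 20 = 0.
θ = (−6 + √(6² + 4·8·20)) / (2·8) = (−6 + √676) / 16 = (−6 + 26)/16 = 5/4.
ℓ''(θ) = −20/θ² − 8 < 0, confirming a maximum.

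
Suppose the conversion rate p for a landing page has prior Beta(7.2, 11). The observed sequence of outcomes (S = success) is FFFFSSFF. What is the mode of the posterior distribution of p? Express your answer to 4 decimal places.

p̂_MAP = 0.3388

Prior: Beta(7.2, 11).
Data: 2 successes in 8 trials (from the sequence). The binomial likelihood contributes p^2(1−p)^6, so the posterior is Beta(7.2+2, 11+6) = Beta(9.2, 17).
For Beta(a, b) with a, b > 1 the mode is (a−1)/(a+b−2) = 8.2/24.2 ≈ 0.3388.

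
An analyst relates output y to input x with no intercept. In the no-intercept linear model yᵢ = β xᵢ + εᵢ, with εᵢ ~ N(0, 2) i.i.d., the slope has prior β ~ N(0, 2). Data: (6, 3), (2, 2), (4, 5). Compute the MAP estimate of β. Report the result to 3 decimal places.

β̂_MAP = 0.737

log p(β | y) = −Σ(yᵢ − βxᵢ)²/(2·2) − β²/(2·2) + const.
Setting the derivative to zero: Σxᵢ(yᵢ − βxᵢ)/2 − β/2 = 0, so β = Σxᵢyᵢ / (Σxᵢ² + σ²/τ²).
Σxᵢyᵢ = 6·3 + 2·2 + 4·5 = 42; Σxᵢ² = 56; σ²/τ² = 1.
β̂_MAP = 42 / (56 + 1) = 42/57 ≈ 0.737.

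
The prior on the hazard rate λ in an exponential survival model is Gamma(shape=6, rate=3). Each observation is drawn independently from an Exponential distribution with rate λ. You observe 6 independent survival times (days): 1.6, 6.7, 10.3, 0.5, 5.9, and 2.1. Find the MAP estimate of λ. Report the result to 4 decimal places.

The Exponential(rate=λ) likelihood is ∝ λ^n e^(−λΣtᵢ). Here n = 6 and Σtᵢ = 1.6 + 6.7 + 10.3 + 0.5 + 5.9 + 2.1 = 27.1.
Posterior ∝ λ^5e^(−3λ) · λ^6e^(−27.1λ) = λ^11e^(−30.1λ), i.e. Gamma(12, 30.1).
Mode = (a−1)/b = 11/30.1 ≈ 0.3654.

λ̂_MAP = 0.3654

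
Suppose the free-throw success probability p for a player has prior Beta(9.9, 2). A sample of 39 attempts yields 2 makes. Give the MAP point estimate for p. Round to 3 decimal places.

p̂_MAP = 0.223

Prior: Beta(9.9, 2).
Data: 2 successes in 39 trials. The binomial likelihood contributes p^2(1−p)^37, so the posterior is Beta(9.9+2, 2+37) = Beta(11.9, 39).
For Beta(a, b) with a, b > 1 the mode is (a−1)/(a+b−2) = 10.9/48.9 ≈ 0.223.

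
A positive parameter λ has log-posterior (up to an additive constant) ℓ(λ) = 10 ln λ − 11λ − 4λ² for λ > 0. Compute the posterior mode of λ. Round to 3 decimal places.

λ̂_MAP = 0.625

ℓ'(λ) = 10/λ − 11 − 8λ. Setting this to zero and multiplying by λ: 8λ² + 11λ − 10 = 0.
λ = (−11 + √(11² + 4·8·10)) / (2·8) = (−11 + √441) / 16 = (−11 + 21)/16 = 5/8.
ℓ''(λ) = −10/λ² − 8 < 0, confirming a maximum.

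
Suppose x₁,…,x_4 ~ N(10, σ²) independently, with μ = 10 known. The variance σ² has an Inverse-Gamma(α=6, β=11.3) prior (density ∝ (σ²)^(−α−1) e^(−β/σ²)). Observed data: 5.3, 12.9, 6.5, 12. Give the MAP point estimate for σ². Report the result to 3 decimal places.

Sum of squared deviations about the known mean: SS = (5.3−10)² + (12.9−10)² + (6.5−10)² + (12−10)² = 46.75.
The Normal likelihood contributes (σ²)^(−n/2) exp(−SS/(2σ²)), so the posterior is Inverse-Gamma(α + n/2, β + SS/2) = Inverse-Gamma(8, 34.675).
The mode of Inverse-Gamma(a, b) is b/(a+1) = 34.675/9 ≈ 3.853.

σ̂²_MAP = 3.853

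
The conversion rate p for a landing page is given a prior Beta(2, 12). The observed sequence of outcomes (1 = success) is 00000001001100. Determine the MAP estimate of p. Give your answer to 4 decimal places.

Prior: Beta(2, 12).
Data: 3 successes in 14 trials (from the sequence). The binomial likelihood contributes p^3(1−p)^11, so the posterior is Beta(2+3, 12+11) = Beta(5, 23).
For Beta(a, b) with a, b > 1 the mode is (a−1)/(a+b−2) = 4/26 ≈ 0.1538.

p̂_MAP = 0.1538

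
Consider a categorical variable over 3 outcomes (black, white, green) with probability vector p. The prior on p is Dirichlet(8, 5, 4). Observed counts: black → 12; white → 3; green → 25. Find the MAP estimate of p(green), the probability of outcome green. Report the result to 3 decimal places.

MAP estimate of p(green) = 0.519

The posterior is Dirichlet(αᵢ + nᵢ) = Dirichlet(20, 8, 29).
For a Dirichlet(a₁,…,a_K) with all aᵢ > 1, the mode has j-th component (aⱼ − 1)/(Σaᵢ − K).
Here Σaᵢ = 57 and K = 3, so p(green) = (29 − 1)/(57 − 3) = 28/54 ≈ 0.519.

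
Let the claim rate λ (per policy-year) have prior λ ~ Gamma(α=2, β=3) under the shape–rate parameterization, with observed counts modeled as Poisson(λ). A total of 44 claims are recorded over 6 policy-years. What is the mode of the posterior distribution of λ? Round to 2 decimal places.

Σxᵢ = 44, n = 6.
Posterior ∝ λe^(−3λ) · λ^44e^(−6λ) = λ^45e^(−9λ), i.e. Gamma(shape=46, rate=9).
The mode of a Gamma(a, b) with a ≥ 1 (shape–rate) is (a−1)/b = 45/9 ≈ 5.00.

λ̂_MAP = 5.00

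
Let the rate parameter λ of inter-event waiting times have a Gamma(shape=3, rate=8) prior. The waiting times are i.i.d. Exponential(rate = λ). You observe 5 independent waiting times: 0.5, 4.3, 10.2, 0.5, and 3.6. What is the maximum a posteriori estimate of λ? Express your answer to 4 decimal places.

The Exponential(rate=λ) likelihood is ∝ λ^n e^(−λΣtᵢ). Here n = 5 and Σtᵢ = 0.5 + 4.3 + 10.2 + 0.5 + 3.6 = 19.1.
Posterior ∝ λ^2e^(−8λ) · λ^5e^(−19.1λ) = λ^7e^(−27.1λ), i.e. Gamma(8, 27.1).
Mode = (a−1)/b = 7/27.1 ≈ 0.2583.

λ̂_MAP = 0.2583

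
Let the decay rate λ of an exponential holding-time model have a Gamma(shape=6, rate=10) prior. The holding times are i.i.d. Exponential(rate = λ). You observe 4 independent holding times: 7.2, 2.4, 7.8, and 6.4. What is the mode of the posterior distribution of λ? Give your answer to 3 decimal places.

λ̂_MAP = 0.266

The Exponential(rate=λ) likelihood is ∝ λ^n e^(−λΣtᵢ). Here n = 4 and Σtᵢ = 7.2 + 2.4 + 7.8 + 6.4 = 23.8.
Posterior ∝ λ^5e^(−10λ) · λ^4e^(−23.8λ) = λ^9e^(−33.8λ), i.e. Gamma(10, 33.8).
Mode = (a−1)/b = 9/33.8 ≈ 0.266.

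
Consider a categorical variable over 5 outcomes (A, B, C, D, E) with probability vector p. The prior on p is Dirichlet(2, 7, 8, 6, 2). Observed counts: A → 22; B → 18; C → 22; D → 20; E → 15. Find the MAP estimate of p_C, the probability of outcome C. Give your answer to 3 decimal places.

MAP estimate of p_C = 0.248

The posterior is Dirichlet(αᵢ + nᵢ) = Dirichlet(24, 25, 30, 26, 17).
For a Dirichlet(a₁,…,a_K) with all aᵢ > 1, the mode has j-th component (aⱼ − 1)/(Σaᵢ − K).
Here Σaᵢ = 122 and K = 5, so p_C = (30 − 1)/(122 − 5) = 29/117 ≈ 0.248.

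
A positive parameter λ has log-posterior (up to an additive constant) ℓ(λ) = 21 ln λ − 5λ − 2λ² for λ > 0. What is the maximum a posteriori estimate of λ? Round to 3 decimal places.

ℓ'(λ) = 21/λ − 5 − 4λ. Setting this to zero and multiplying by λ: 4λ² + 5λ − 21 = 0.
λ = (−5 + √(5² + 4·4·21)) / (2·4) = (−5 + √361) / 8 = (−5 + 19)/8 = 7/4.
ℓ''(λ) = −21/λ² − 4 < 0, confirming a maximum.

λ̂_MAP = 1.750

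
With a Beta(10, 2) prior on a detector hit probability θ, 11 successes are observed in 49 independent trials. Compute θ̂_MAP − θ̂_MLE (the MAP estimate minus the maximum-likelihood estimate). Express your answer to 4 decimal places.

Posterior is Beta(21, 40); MAP = (21−1)/(61−2) = 20/59 ≈ 0.33898.
MLE ignores the prior: θ̂_MLE = k/n = 11/49 ≈ 0.22449.
Difference = 20/59 − 11/49 = 331/2891 ≈ 0.1145.

MAP − MLE = 0.1145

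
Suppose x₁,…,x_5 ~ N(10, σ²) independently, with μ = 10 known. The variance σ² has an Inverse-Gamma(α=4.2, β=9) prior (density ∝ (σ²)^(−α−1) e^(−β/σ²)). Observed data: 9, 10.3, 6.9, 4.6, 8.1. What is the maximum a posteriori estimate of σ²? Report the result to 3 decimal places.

σ̂²_MAP = 3.992

Sum of squared deviations about the known mean: SS = (9−10)² + (10.3−10)² + (6.9−10)² + (4.6−10)² + (8.1−10)² = 43.47.
The Normal likelihood contributes (σ²)^(−n/2) exp(−SS/(2σ²)), so the posterior is Inverse-Gamma(α + n/2, β + SS/2) = Inverse-Gamma(6.7, 30.735).
The mode of Inverse-Gamma(a, b) is b/(a+1) = 30.735/7.7 ≈ 3.992.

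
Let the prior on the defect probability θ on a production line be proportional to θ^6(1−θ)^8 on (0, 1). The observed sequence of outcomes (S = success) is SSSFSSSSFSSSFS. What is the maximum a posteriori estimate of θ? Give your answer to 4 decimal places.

The prior density ∝ θ^6(1−θ)^8 is the kernel of Beta(7, 9).
Data: 11 successes in 14 trials (from the sequence). The binomial likelihood contributes θ^11(1−θ)^3, so the posterior is Beta(7+11, 9+3) = Beta(18, 12).
For Beta(a, b) with a, b > 1 the mode is (a−1)/(a+b−2) = 17/28 ≈ 0.6071.

θ̂_MAP = 0.6071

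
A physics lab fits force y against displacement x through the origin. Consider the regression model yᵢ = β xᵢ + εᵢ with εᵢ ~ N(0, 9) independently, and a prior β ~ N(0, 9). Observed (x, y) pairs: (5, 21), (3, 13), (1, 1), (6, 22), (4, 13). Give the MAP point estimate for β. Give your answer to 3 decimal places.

β̂_MAP = 3.739

log p(β | y) = −Σ(yᵢ − βxᵢ)²/(2·9) − β²/(2·9) + const.
Setting the derivative to zero: Σxᵢ(yᵢ − βxᵢ)/9 − β/9 = 0, so β = Σxᵢyᵢ / (Σxᵢ² + σ²/τ²).
Σxᵢyᵢ = 5·21 + 3·13 + 1·1 + 6·22 + 4·13 = 329; Σxᵢ² = 87; σ²/τ² = 1.
β̂_MAP = 329 / (87 + 1) = 329/88 ≈ 3.739.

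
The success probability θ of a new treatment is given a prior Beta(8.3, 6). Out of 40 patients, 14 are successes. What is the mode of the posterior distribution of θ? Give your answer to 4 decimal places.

θ̂_MAP = 0.4073

Prior: Beta(8.3, 6).
Data: 14 successes in 40 trials. The binomial likelihood contributes θ^14(1−θ)^26, so the posterior is Beta(8.3+14, 6+26) = Beta(22.3, 32).
For Beta(a, b) with a, b > 1 the mode is (a−1)/(a+b−2) = 21.3/52.3 ≈ 0.4073.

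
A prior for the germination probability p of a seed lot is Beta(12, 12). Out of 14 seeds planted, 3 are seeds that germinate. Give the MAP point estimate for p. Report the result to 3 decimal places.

Prior: Beta(12, 12).
Data: 3 successes in 14 trials. The binomial likelihood contributes p^3(1−p)^11, so the posterior is Beta(12+3, 12+11) = Beta(15, 23).
For Beta(a, b) with a, b > 1 the mode is (a−1)/(a+b−2) = 14/36 ≈ 0.389.

p̂_MAP = 0.389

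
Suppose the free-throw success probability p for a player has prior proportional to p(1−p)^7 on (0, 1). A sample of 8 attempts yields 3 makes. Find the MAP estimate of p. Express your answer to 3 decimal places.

p̂_MAP = 0.250

The prior density ∝ p(1−p)^7 is the kernel of Beta(2, 8).
Data: 3 successes in 8 trials. The binomial likelihood contributes p^3(1−p)^5, so the posterior is Beta(2+3, 8+5) = Beta(5, 13).
For Beta(a, b) with a, b > 1 the mode is (a−1)/(a+b−2) = 4/16 ≈ 0.250.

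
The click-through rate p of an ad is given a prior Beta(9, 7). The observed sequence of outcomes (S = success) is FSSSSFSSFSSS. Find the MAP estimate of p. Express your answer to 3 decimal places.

Prior: Beta(9, 7).
Data: 9 successes in 12 trials (from the sequence). The binomial likelihood contributes p^9(1−p)^3, so the posterior is Beta(9+9, 7+3) = Beta(18, 10).
For Beta(a, b) with a, b > 1 the mode is (a−1)/(a+b−2) = 17/26 ≈ 0.654.

p̂_MAP = 0.654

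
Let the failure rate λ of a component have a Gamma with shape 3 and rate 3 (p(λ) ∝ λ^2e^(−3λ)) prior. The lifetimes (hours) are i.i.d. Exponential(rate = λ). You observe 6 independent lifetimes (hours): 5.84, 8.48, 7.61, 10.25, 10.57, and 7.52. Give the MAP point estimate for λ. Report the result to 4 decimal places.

The Exponential(rate=λ) likelihood is ∝ λ^n e^(−λΣtᵢ). Here n = 6 and Σtᵢ = 5.84 + 8.48 + 7.61 + 10.25 + 10.57 + 7.52 = 50.27.
Posterior ∝ λ^2e^(−3λ) · λ^6e^(−50.27λ) = λ^8e^(−53.27λ), i.e. Gamma(9, 53.27).
Mode = (a−1)/b = 8/53.27 ≈ 0.1502.

λ̂_MAP = 0.1502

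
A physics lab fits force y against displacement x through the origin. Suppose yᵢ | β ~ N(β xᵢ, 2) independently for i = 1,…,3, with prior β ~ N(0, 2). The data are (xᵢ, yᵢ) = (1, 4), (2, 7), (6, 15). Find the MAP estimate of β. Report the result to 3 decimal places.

log p(β | y) = −Σ(yᵢ − βxᵢ)²/(2·2) − β²/(2·2) + const.
Setting the derivative to zero: Σxᵢ(yᵢ − βxᵢ)/2 − β/2 = 0, so β = Σxᵢyᵢ / (Σxᵢ² + σ²/τ²).
Σxᵢyᵢ = 1·4 + 2·7 + 6·15 = 108; Σxᵢ² = 41; σ²/τ² = 1.
β̂_MAP = 108 / (41 + 1) = 108/42 ≈ 2.571.

β̂_MAP = 2.571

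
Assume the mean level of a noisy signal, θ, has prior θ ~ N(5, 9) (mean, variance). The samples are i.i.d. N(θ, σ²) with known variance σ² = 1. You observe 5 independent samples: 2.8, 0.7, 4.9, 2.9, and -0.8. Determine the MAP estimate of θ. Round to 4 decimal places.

θ̂_MAP = 2.1630

n = 5; x̄ = (2.8 + 0.7 + 4.9 + 2.9 + (-0.8))/5 = 10.5/5 = 2.1.
For a Normal prior and Normal likelihood with known variance, the posterior is Normal; its mode equals its mean, the precision-weighted average.
Prior precision 1/σ₀² = 1/9; data precision n/σ² = 5/1 = 5.
θ̂ = ((1/9)·5 + 5·2.1) / (1/9 + 5) = (199/18)/(46/9) = 199/92 ≈ 2.1630.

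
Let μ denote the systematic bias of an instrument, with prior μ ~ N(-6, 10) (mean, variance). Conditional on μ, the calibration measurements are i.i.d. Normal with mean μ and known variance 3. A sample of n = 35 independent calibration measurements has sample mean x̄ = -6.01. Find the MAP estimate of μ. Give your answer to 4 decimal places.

n = 35, x̄ = -6.01.
For a Normal prior and Normal likelihood with known variance, the posterior is Normal; its mode equals its mean, the precision-weighted average.
Prior precision 1/σ₀² = 1/10 = 0.1; data precision n/σ² = 35/3.
μ̂ = (0.1·(-6) + (35/3)·(-6.01)) / (0.1 + 35/3) = (-4243/60)/(353/30) = -4243/706 ≈ -6.0099.

μ̂_MAP = -6.0099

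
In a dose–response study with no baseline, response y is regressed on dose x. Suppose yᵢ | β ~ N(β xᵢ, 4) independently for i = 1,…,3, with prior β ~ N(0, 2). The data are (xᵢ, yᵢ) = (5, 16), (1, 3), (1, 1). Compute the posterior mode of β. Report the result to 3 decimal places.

β̂_MAP = 2.897

log p(β | y) = −Σ(yᵢ − βxᵢ)²/(2·4) − β²/(2·2) + const.
Setting the derivative to zero: Σxᵢ(yᵢ − βxᵢ)/4 − β/2 = 0, so β = Σxᵢyᵢ / (Σxᵢ² + σ²/τ²).
Σxᵢyᵢ = 5·16 + 1·3 + 1·1 = 84; Σxᵢ² = 27; σ²/τ² = 2.
β̂_MAP = 84 / (27 + 2) = 84/29 ≈ 2.897.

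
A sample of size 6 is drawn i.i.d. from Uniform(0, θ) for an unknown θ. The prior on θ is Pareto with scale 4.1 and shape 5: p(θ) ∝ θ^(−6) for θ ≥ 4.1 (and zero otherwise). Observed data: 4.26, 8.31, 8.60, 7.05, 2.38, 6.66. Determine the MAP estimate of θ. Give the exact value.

θ̂_MAP = 8.60

The Uniform(0, θ) likelihood is θ^(−n) for θ ≥ max(xᵢ), zero otherwise. Here max(xᵢ) = 8.60.
Posterior ∝ θ^(−6) · θ^(−6) = θ^(−12) on θ ≥ max(4.1, 8.60) = 8.60.
This density is strictly decreasing in θ, so the posterior mode lies at the lower boundary of the support.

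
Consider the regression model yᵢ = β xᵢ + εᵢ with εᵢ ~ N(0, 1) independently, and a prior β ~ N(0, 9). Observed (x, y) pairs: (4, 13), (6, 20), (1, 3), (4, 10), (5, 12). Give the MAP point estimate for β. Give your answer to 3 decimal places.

log p(β | y) = −Σ(yᵢ − βxᵢ)²/(2·1) − β²/(2·9) + const.
Setting the derivative to zero: Σxᵢ(yᵢ − βxᵢ)/1 − β/9 = 0, so β = Σxᵢyᵢ / (Σxᵢ² + σ²/τ²).
Σxᵢyᵢ = 4·13 + 6·20 + 1·3 + 4·10 + 5·12 = 275; Σxᵢ² = 94; σ²/τ² = 1/9.
β̂_MAP = 275 / (94 + 1/9) = 275/(847/9) = 225/77 ≈ 2.922.

β̂_MAP = 2.922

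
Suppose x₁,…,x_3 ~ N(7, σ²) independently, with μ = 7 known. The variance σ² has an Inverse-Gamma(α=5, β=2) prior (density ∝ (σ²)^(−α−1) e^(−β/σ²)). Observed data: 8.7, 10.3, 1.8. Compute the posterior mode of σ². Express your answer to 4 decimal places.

Sum of squared deviations about the known mean: SS = (8.7−7)² + (10.3−7)² + (1.8−7)² = 40.82.
The Normal likelihood contributes (σ²)^(−n/2) exp(−SS/(2σ²)), so the posterior is Inverse-Gamma(α + n/2, β + SS/2) = Inverse-Gamma(6.5, 22.41).
The mode of Inverse-Gamma(a, b) is b/(a+1) = 22.41/7.5 ≈ 2.9880.

σ̂²_MAP = 2.9880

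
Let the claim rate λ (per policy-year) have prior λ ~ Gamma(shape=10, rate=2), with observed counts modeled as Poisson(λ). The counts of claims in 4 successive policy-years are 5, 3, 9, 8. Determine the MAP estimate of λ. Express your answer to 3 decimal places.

λ̂_MAP = 5.667

Σxᵢ = 5+3+9+8 = 25, with n = 4.
Posterior ∝ λ^9e^(−2λ) · λ^25e^(−4λ) = λ^34e^(−6λ), i.e. Gamma(shape=35, rate=6).
The mode of a Gamma(a, b) with a ≥ 1 (shape–rate) is (a−1)/b = 34/6 ≈ 5.667.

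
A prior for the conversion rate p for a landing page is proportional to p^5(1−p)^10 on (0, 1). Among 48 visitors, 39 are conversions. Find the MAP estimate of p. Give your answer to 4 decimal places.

p̂_MAP = 0.6984

The prior density ∝ p^5(1−p)^10 is the kernel of Beta(6, 11).
Data: 39 successes in 48 trials. The binomial likelihood contributes p^39(1−p)^9, so the posterior is Beta(6+39, 11+9) = Beta(45, 20).
For Beta(a, b) with a, b > 1 the mode is (a−1)/(a+b−2) = 44/63 ≈ 0.6984.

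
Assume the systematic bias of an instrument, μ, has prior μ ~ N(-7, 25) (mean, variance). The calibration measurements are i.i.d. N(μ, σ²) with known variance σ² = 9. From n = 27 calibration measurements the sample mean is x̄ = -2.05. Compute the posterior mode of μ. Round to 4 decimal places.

n = 27, x̄ = -2.05.
For a Normal prior and Normal likelihood with known variance, the posterior is Normal; its mode equals its mean, the precision-weighted average.
Prior precision 1/σ₀² = 1/25 = 0.04; data precision n/σ² = 27/9 = 3.
μ̂ = (0.04·(-7) + 3·(-2.05)) / (0.04 + 3) = (-6.43)/3.04 = -643/304 ≈ -2.1151.

μ̂_MAP = -2.1151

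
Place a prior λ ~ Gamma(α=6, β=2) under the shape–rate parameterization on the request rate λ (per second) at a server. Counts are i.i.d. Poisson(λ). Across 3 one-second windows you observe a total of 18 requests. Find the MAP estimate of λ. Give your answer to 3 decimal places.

Σxᵢ = 18, n = 3.
Posterior ∝ λ^5e^(−2λ) · λ^18e^(−3λ) = λ^23e^(−5λ), i.e. Gamma(shape=24, rate=5).
The mode of a Gamma(a, b) with a ≥ 1 (shape–rate) is (a−1)/b = 23/5 ≈ 4.600.

λ̂_MAP = 4.600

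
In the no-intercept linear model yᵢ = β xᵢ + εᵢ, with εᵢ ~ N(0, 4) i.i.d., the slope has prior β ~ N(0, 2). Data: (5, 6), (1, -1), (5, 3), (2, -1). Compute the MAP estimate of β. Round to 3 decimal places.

log p(β | y) = −Σ(yᵢ − βxᵢ)²/(2·4) − β²/(2·2) + const.
Setting the derivative to zero: Σxᵢ(yᵢ − βxᵢ)/4 − β/2 = 0, so β = Σxᵢyᵢ / (Σxᵢ² + σ²/τ²).
Σxᵢyᵢ = 5·6 + 1·(-1) + 5·3 + 2·(-1) = 42; Σxᵢ² = 55; σ²/τ² = 2.
β̂_MAP = 42 / (55 + 2) = 42/57 ≈ 0.737.

β̂_MAP = 0.737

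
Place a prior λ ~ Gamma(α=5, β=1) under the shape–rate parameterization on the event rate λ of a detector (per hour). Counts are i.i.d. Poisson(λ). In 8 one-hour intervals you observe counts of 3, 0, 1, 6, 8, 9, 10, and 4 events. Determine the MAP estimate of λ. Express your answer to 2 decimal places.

λ̂_MAP = 5.00

Σxᵢ = 3+0+1+6+8+9+10+4 = 41, with n = 8.
Posterior ∝ λ^4e^(−1λ) · λ^41e^(−8λ) = λ^45e^(−9λ), i.e. Gamma(shape=46, rate=9).
The mode of a Gamma(a, b) with a ≥ 1 (shape–rate) is (a−1)/b = 45/9 ≈ 5.00.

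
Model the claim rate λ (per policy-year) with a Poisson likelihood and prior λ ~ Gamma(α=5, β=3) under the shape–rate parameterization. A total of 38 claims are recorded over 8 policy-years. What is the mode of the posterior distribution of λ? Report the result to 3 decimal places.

λ̂_MAP = 3.818

Σxᵢ = 38, n = 8.
Posterior ∝ λ^4e^(−3λ) · λ^38e^(−8λ) = λ^42e^(−11λ), i.e. Gamma(shape=43, rate=11).
The mode of a Gamma(a, b) with a ≥ 1 (shape–rate) is (a−1)/b = 42/11 ≈ 3.818.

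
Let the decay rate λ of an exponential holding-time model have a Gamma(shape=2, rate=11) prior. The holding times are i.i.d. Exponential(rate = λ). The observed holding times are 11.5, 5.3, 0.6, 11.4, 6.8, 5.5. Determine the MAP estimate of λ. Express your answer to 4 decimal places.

λ̂_MAP = 0.1344

The Exponential(rate=λ) likelihood is ∝ λ^n e^(−λΣtᵢ). Here n = 6 and Σtᵢ = 11.5 + 5.3 + 0.6 + 11.4 + 6.8 + 5.5 = 41.1.
Posterior ∝ λe^(−11λ) · λ^6e^(−41.1λ) = λ^7e^(−52.1λ), i.e. Gamma(8, 52.1).
Mode = (a−1)/b = 7/52.1 ≈ 0.1344.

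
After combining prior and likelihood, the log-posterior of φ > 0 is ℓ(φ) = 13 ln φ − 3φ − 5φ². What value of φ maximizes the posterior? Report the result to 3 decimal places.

ℓ'(φ) = 13/φ − 3 − 10φ. Setting this to zero and multiplying by φ: 10φ² + 3φ − 13 = 0.
φ = (−3 + √(3² + 4·10·13)) / (2·10) = (−3 + √529) / 20 = (−3 + 23)/20 = 1.
ℓ''(φ) = −13/φ² − 10 < 0, confirming a maximum.

φ̂_MAP = 1.000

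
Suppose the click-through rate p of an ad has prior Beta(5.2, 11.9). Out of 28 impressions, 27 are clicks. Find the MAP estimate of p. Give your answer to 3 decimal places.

Prior: Beta(5.2, 11.9).
Data: 27 successes in 28 trials. The binomial likelihood contributes p^27(1−p)^1, so the posterior is Beta(5.2+27, 11.9+1) = Beta(32.2, 12.9).
For Beta(a, b) with a, b > 1 the mode is (a−1)/(a+b−2) = 31.2/43.1 ≈ 0.724.

p̂_MAP = 0.724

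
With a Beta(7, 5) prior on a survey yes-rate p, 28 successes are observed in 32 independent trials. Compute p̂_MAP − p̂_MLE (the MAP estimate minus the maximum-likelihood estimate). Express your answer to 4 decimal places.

MAP − MLE = -0.0655

Posterior is Beta(35, 9); MAP = (35−1)/(44−2) = 34/42 ≈ 0.80952.
MLE ignores the prior: p̂_MLE = k/n = 28/32 ≈ 0.87500.
Difference = 34/42 − 28/32 = -11/168 ≈ -0.0655.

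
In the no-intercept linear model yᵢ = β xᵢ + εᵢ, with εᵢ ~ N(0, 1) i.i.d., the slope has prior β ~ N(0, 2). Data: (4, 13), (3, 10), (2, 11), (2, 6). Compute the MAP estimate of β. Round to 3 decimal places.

log p(β | y) = −Σ(yᵢ − βxᵢ)²/(2·1) − β²/(2·2) + const.
Setting the derivative to zero: Σxᵢ(yᵢ − βxᵢ)/1 − β/2 = 0, so β = Σxᵢyᵢ / (Σxᵢ² + σ²/τ²).
Σxᵢyᵢ = 4·13 + 3·10 + 2·11 + 2·6 = 116; Σxᵢ² = 33; σ²/τ² = 0.5.
β̂_MAP = 116 / (33 + 0.5) = 116/33.5 ≈ 3.463.

β̂_MAP = 3.463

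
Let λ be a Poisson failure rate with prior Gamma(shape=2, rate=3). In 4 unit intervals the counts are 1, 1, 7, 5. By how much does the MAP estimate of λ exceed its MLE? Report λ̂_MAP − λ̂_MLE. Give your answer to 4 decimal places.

Σxᵢ = 14. Posterior is Gamma(16, 7); MAP = (16−1)/7 = 15/7 ≈ 2.14286.
MLE = x̄ = 14/4 ≈ 3.50000.
Difference = 15/7 − 14/4 = -19/14 ≈ -1.3571.

MAP − MLE = -1.3571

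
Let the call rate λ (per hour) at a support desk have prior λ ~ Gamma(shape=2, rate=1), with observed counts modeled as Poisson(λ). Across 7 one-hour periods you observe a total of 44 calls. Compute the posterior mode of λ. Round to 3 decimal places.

Σxᵢ = 44, n = 7.
Posterior ∝ λe^(−1λ) · λ^44e^(−7λ) = λ^45e^(−8λ), i.e. Gamma(shape=46, rate=8).
The mode of a Gamma(a, b) with a ≥ 1 (shape–rate) is (a−1)/b = 45/8 ≈ 5.625.

λ̂_MAP = 5.625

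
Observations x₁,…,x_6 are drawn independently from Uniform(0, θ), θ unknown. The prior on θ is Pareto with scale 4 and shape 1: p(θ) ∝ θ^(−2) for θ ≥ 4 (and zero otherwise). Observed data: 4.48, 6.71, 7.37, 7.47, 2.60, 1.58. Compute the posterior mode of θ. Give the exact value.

The Uniform(0, θ) likelihood is θ^(−n) for θ ≥ max(xᵢ), zero otherwise. Here max(xᵢ) = 7.47.
Posterior ∝ θ^(−2) · θ^(−6) = θ^(−8) on θ ≥ max(4, 7.47) = 7.47.
This density is strictly decreasing in θ, so the posterior mode lies at the lower boundary of the support.

θ̂_MAP = 7.47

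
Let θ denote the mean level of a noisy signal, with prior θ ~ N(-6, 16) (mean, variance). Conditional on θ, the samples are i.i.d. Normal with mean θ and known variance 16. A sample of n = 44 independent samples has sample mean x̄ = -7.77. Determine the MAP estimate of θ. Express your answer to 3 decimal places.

θ̂_MAP = -7.731

n = 44, x̄ = -7.77.
For a Normal prior and Normal likelihood with known variance, the posterior is Normal; its mode equals its mean, the precision-weighted average.
Prior precision 1/σ₀² = 1/16 = 0.0625; data precision n/σ² = 44/16 = 2.75.
θ̂ = (0.0625·(-6) + 2.75·(-7.77)) / (0.0625 + 2.75) = (-21.7425)/2.8125 = -2899/375 ≈ -7.731.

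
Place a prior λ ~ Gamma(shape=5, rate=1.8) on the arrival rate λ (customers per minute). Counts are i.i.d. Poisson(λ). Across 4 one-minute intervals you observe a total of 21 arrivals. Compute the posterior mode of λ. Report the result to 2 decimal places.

Σxᵢ = 21, n = 4.
Posterior ∝ λ^4e^(−1.8λ) · λ^21e^(−4λ) = λ^25e^(−5.8λ), i.e. Gamma(shape=26, rate=5.8).
The mode of a Gamma(a, b) with a ≥ 1 (shape–rate) is (a−1)/b = 25/5.8 ≈ 4.31.

λ̂_MAP = 4.31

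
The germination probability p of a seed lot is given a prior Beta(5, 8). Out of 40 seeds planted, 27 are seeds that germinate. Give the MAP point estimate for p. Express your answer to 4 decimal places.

p̂_MAP = 0.6078

Prior: Beta(5, 8).
Data: 27 successes in 40 trials. The binomial likelihood contributes p^27(1−p)^13, so the posterior is Beta(5+27, 8+13) = Beta(32, 21).
For Beta(a, b) with a, b > 1 the mode is (a−1)/(a+b−2) = 31/51 ≈ 0.6078.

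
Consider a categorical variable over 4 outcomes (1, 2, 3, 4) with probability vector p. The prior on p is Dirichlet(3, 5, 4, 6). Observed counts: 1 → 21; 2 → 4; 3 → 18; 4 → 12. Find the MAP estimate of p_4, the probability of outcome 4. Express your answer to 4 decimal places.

MAP estimate: 0.2464

The posterior is Dirichlet(αᵢ + nᵢ) = Dirichlet(24, 9, 22, 18).
For a Dirichlet(a₁,…,a_K) with all aᵢ > 1, the mode has j-th component (aⱼ − 1)/(Σaᵢ − K).
Here Σaᵢ = 73 and K = 4, so p_4 = (18 − 1)/(73 − 4) = 17/69 ≈ 0.2464.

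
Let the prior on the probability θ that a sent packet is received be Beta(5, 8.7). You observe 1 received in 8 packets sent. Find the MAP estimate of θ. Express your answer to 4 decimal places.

Prior: Beta(5, 8.7).
Data: 1 success in 8 trials. The binomial likelihood contributes θ(1−θ)^7, so the posterior is Beta(5+1, 8.7+7) = Beta(6, 15.7).
For Beta(a, b) with a, b > 1 the mode is (a−1)/(a+b−2) = 5/19.7 ≈ 0.2538.

θ̂_MAP = 0.2538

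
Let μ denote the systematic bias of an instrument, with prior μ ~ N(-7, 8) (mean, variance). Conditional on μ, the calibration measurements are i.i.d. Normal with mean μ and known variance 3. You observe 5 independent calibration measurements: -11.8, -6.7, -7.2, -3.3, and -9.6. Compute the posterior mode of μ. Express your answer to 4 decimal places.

μ̂_MAP = -7.6698

n = 5; x̄ = ((-11.8) + (-6.7) + (-7.2) + (-3.3) + (-9.6))/5 = -38.6/5 = -7.72.
For a Normal prior and Normal likelihood with known variance, the posterior is Normal; its mode equals its mean, the precision-weighted average.
Prior precision 1/σ₀² = 1/8 = 0.125; data precision n/σ² = 5/3.
μ̂ = (0.125·(-7) + (5/3)·(-7.72)) / (0.125 + 5/3) = (-1649/120)/(43/24) = -1649/215 ≈ -7.6698.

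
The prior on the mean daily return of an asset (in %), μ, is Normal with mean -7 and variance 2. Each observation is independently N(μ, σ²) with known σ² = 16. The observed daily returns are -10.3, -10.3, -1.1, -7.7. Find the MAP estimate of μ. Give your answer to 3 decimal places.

μ̂_MAP = -7.117

n = 4; x̄ = ((-10.3) + (-10.3) + (-1.1) + (-7.7))/4 = -29.4/4 = -7.35.
For a Normal prior and Normal likelihood with known variance, the posterior is Normal; its mode equals its mean, the precision-weighted average.
Prior precision 1/σ₀² = 1/2 = 0.5; data precision n/σ² = 4/16 = 0.25.
μ̂ = (0.5·(-7) + 0.25·(-7.35)) / (0.5 + 0.25) = (-5.3375)/0.75 = -427/60 ≈ -7.117.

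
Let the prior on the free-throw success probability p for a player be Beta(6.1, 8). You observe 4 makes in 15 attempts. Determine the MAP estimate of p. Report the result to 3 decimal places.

p̂_MAP = 0.336

Prior: Beta(6.1, 8).
Data: 4 successes in 15 trials. The binomial likelihood contributes p^4(1−p)^11, so the posterior is Beta(6.1+4, 8+11) = Beta(10.1, 19).
For Beta(a, b) with a, b > 1 the mode is (a−1)/(a+b−2) = 9.1/27.1 ≈ 0.336.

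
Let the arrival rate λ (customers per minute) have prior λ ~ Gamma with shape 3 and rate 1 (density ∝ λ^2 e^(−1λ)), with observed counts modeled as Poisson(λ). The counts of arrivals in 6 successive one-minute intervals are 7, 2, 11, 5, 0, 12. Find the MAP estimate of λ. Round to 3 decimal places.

Σxᵢ = 7+2+11+5+0+12 = 37, with n = 6.
Posterior ∝ λ^2e^(−1λ) · λ^37e^(−6λ) = λ^39e^(−7λ), i.e. Gamma(shape=40, rate=7).
The mode of a Gamma(a, b) with a ≥ 1 (shape–rate) is (a−1)/b = 39/7 ≈ 5.571.

λ̂_MAP = 5.571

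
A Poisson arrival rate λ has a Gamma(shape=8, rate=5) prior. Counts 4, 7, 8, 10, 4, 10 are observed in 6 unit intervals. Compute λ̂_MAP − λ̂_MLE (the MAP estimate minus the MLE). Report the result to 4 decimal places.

MAP − MLE = -2.6212

Σxᵢ = 43. Posterior is Gamma(51, 11); MAP = (51−1)/11 = 50/11 ≈ 4.54545.
MLE = x̄ = 43/6 ≈ 7.16667.
Difference = 50/11 − 43/6 = -173/66 ≈ -2.6212.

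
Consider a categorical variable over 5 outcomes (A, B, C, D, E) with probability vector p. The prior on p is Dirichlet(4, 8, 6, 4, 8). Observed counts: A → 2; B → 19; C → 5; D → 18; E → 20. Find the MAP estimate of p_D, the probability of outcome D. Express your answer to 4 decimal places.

The posterior is Dirichlet(αᵢ + nᵢ) = Dirichlet(6, 27, 11, 22, 28).
For a Dirichlet(a₁,…,a_K) with all aᵢ > 1, the mode has j-th component (aⱼ − 1)/(Σaᵢ − K).
Here Σaᵢ = 94 and K = 5, so p_D = (22 − 1)/(94 − 5) = 21/89 ≈ 0.2360.

MAP estimate of p_D = 0.2360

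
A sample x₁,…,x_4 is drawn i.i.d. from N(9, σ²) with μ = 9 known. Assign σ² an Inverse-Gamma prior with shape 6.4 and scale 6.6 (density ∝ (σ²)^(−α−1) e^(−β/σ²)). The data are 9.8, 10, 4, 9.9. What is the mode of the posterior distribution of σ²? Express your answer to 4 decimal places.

σ̂²_MAP = 2.1622

Sum of squared deviations about the known mean: SS = (9.8−9)² + (10−9)² + (4−9)² + (9.9−9)² = 27.45.
The Normal likelihood contributes (σ²)^(−n/2) exp(−SS/(2σ²)), so the posterior is Inverse-Gamma(α + n/2, β + SS/2) = Inverse-Gamma(8.4, 20.325).
The mode of Inverse-Gamma(a, b) is b/(a+1) = 20.325/9.4 ≈ 2.1622.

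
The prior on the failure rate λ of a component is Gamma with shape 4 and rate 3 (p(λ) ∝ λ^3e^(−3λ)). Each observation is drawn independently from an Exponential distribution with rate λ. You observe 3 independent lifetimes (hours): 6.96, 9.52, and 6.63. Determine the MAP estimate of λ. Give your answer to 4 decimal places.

λ̂_MAP = 0.2298

The Exponential(rate=λ) likelihood is ∝ λ^n e^(−λΣtᵢ). Here n = 3 and Σtᵢ = 6.96 + 9.52 + 6.63 = 23.11.
Posterior ∝ λ^3e^(−3λ) · λ^3e^(−23.11λ) = λ^6e^(−26.11λ), i.e. Gamma(7, 26.11).
Mode = (a−1)/b = 6/26.11 ≈ 0.2298.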